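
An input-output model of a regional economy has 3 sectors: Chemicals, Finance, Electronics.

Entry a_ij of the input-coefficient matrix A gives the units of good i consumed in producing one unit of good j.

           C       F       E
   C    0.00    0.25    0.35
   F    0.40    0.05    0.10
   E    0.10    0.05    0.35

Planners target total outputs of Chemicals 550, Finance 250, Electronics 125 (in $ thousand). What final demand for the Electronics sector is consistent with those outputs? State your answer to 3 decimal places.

d_E = 13.750

I − A =
  [   1.00    -0.25    -0.35]
  [  -0.40     0.95    -0.10]
  [  -0.10    -0.05     0.65]
d = (I − A) x:
  d_C = (+1.00)·550 + (-0.25)·250 + (-0.35)·125 = 443.750
  d_F = (-0.40)·550 + (+0.95)·250 + (-0.10)·125 = 5.000
  d_E = (-0.10)·550 + (-0.05)·250 + (+0.65)·125 = 13.750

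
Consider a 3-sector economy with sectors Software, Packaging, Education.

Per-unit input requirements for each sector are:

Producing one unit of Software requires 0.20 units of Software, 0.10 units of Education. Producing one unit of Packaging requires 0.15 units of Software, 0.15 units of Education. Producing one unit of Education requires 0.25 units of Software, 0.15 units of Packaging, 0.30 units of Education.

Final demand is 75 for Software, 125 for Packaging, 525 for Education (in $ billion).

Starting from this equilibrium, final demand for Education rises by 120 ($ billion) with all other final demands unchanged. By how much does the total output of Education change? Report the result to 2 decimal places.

I − A =
  [   0.80    -0.15    -0.25]
  [   0.00     1.00    -0.15]
  [  -0.10    -0.15     0.70]
Cofactors of I−A, C_ij = (−1)^(i+j)·(minor ij) (rows/columns in the sector order above):
  C_11 = (1.00)(0.70) − (-0.15)(-0.15) = 0.6775
  C_12 = −[(0.00)(0.70) − (-0.15)(-0.10)] = 0.0150
  C_13 = (0.00)(-0.15) − (1.00)(-0.10) = 0.1000
  C_21 = −[(-0.15)(0.70) − (-0.25)(-0.15)] = 0.1425
  C_22 = (0.80)(0.70) − (-0.25)(-0.10) = 0.5350
  C_23 = −[(0.80)(-0.15) − (-0.15)(-0.10)] = 0.1350
  C_31 = (-0.15)(-0.15) − (-0.25)(1.00) = 0.2725
  C_32 = −[(0.80)(-0.15) − (-0.25)(0.00)] = 0.1200
  C_33 = (0.80)(1.00) − (-0.15)(0.00) = 0.8000
det(I−A) = Σ_j (I−A)_1j·C_1j = (0.80)(0.6775) + (-0.15)(0.0150) + (-0.25)(0.1000) = 0.51475
adj(I−A) = Cᵀ =
  [ 0.6775   0.1425   0.2725]
  [ 0.0150   0.5350   0.1200]
  [ 0.1000   0.1350   0.8000]
(I − A)⁻¹ = adj(I−A) / det(I−A) ≈
  [   1.3162     0.2768     0.5294]
  [   0.0291     1.0393     0.2331]
  [   0.1943     0.2623     1.5542]
Δx = (I − A)⁻¹ Δd with Δd having +120 in the Education component and 0 elsewhere.
So Δx_E = L_EE · (+120), where L_EE = adj(I−A)_EE / det(I−A) = 0.8000 / 0.51475.
Δx_E = 0.8000 × (+120) / 0.51475 = 96.00 / 0.51475 ≈ 186.50.

Δx_E = 186.50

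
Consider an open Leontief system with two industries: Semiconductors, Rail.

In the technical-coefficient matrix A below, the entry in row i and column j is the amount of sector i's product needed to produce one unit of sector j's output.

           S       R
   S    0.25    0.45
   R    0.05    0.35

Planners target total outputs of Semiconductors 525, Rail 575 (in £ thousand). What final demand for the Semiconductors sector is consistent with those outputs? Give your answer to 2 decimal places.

d_S = 135.00

I − A =
  [   0.75    -0.45]
  [  -0.05     0.65]
d = (I − A) x:
  d_S = (+0.75)·525 + (-0.45)·575 = 135.00
  d_R = (-0.05)·525 + (+0.65)·575 = 347.50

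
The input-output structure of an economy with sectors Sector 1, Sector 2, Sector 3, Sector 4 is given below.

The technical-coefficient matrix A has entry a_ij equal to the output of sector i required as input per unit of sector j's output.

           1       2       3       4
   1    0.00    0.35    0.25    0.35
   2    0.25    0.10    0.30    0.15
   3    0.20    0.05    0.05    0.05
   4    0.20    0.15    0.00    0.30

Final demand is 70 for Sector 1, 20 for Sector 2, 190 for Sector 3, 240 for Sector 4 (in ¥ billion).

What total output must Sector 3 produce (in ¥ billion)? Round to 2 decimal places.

I − A =
  [   1.00    -0.35    -0.25    -0.35]
  [  -0.25     0.90    -0.30    -0.15]
  [  -0.20    -0.05     0.95    -0.05]
  [  -0.20    -0.15     0.00     0.70]
Compute the cofactors C_ij = (−1)^(i+j)·(3×3 minor ij) of I−A; the adjugate is their transpose:
adj(I−A) = Cᵀ =
  [ 0.564375   0.293250   0.241125   0.362250]
  [ 0.239750   0.561000   0.240250   0.257250]
  [ 0.142625   0.102000   0.459625   0.126000]
  [ 0.212625   0.204000   0.120375   0.687750]
det(I−A) = Σ_j (I−A)_1j·C_1j = (1.00)(0.564375) + (-0.35)(0.239750) + (-0.25)(0.142625) + (-0.35)(0.212625) = 0.3703875
(I − A)⁻¹ = adj(I−A) / det(I−A) ≈
  [   1.5237     0.7917     0.6510     0.9780]
  [   0.6473     1.5146     0.6486     0.6945]
  [   0.3851     0.2754     1.2409     0.3402]
  [   0.5741     0.5508     0.3250     1.8568]
x = (I − A)⁻¹ d = adj(I−A)·d / det(I−A), with det(I−A) = 0.3703875:
  x_1 = (0.564375·70 + 0.293250·20 + 0.241125·190 + 0.362250·240) / 0.3703875 = 178.125 / 0.3703875 ≈ 480.92
  x_2 = (0.239750·70 + 0.561000·20 + 0.240250·190 + 0.257250·240) / 0.3703875 = 135.39 / 0.3703875 ≈ 365.54
  x_3 = (0.142625·70 + 0.102000·20 + 0.459625·190 + 0.126000·240) / 0.3703875 = 129.5925 / 0.3703875 ≈ 349.88
  x_4 = (0.212625·70 + 0.204000·20 + 0.120375·190 + 0.687750·240) / 0.3703875 = 206.895 / 0.3703875 ≈ 558.59

x_3 = 349.88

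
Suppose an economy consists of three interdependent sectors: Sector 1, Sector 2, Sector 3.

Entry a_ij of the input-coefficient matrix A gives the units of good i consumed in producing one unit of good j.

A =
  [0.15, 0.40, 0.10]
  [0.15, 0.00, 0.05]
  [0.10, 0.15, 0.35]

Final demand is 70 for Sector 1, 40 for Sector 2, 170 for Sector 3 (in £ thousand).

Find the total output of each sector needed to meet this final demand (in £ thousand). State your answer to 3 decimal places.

x_1 = 154.958, x_2 = 78.417, x_3 = 303.475

I − A =
  [   0.85    -0.40    -0.10]
  [  -0.15     1.00    -0.05]
  [  -0.10    -0.15     0.65]
Cofactors of I−A, C_ij = (−1)^(i+j)·(minor ij) (rows/columns in the sector order above):
  C_11 = (1.00)(0.65) − (-0.05)(-0.15) = 0.6425
  C_12 = −[(-0.15)(0.65) − (-0.05)(-0.10)] = 0.1025
  C_13 = (-0.15)(-0.15) − (1.00)(-0.10) = 0.1225
  C_21 = −[(-0.40)(0.65) − (-0.10)(-0.15)] = 0.2750
  C_22 = (0.85)(0.65) − (-0.10)(-0.10) = 0.5425
  C_23 = −[(0.85)(-0.15) − (-0.40)(-0.10)] = 0.1675
  C_31 = (-0.40)(-0.05) − (-0.10)(1.00) = 0.1200
  C_32 = −[(0.85)(-0.05) − (-0.10)(-0.15)] = 0.0575
  C_33 = (0.85)(1.00) − (-0.40)(-0.15) = 0.7900
det(I−A) = Σ_j (I−A)_1j·C_1j = (0.85)(0.6425) + (-0.40)(0.1025) + (-0.10)(0.1225) = 0.492875
adj(I−A) = Cᵀ =
  [ 0.6425   0.2750   0.1200]
  [ 0.1025   0.5425   0.0575]
  [ 0.1225   0.1675   0.7900]
(I − A)⁻¹ = adj(I−A) / det(I−A) ≈
  [   1.3036     0.5580     0.2435]
  [   0.2080     1.1007     0.1167]
  [   0.2485     0.3398     1.6028]
x = (I − A)⁻¹ d = adj(I−A)·d / det(I−A), with det(I−A) = 0.492875:
  x_1 = (0.6425·70 + 0.2750·40 + 0.1200·170) / 0.492875 = 76.375 / 0.492875 ≈ 154.958
  x_2 = (0.1025·70 + 0.5425·40 + 0.0575·170) / 0.492875 = 38.65 / 0.492875 ≈ 78.417
  x_3 = (0.1225·70 + 0.1675·40 + 0.7900·170) / 0.492875 = 149.575 / 0.492875 ≈ 303.475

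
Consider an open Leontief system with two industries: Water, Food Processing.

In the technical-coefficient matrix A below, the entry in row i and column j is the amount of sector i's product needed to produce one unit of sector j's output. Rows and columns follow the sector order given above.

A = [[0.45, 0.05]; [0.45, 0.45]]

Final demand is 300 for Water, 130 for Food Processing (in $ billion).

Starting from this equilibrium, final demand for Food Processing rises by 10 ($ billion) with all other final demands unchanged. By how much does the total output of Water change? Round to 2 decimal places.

Δx_W = 1.79

I − A =
  [   0.55    -0.05]
  [  -0.45     0.55]
det(I−A) = (0.55)(0.55) − (-0.05)(-0.45) = 0.2800
adj(I−A) = [[0.55, 0.05], [0.45, 0.55]]
(I − A)⁻¹ = adj(I−A) / det(I−A) ≈
  [   1.9643     0.1786]
  [   1.6071     1.9643]
Δx = (I − A)⁻¹ Δd with Δd having +10 in the Food Processing component and 0 elsewhere.
So Δx_W = L_WF · (+10), where L_WF = adj(I−A)_WF / det(I−A) = 0.05 / 0.2800.
Δx_W = 0.05 × (+10) / 0.2800 = 0.50 / 0.2800 ≈ 1.79.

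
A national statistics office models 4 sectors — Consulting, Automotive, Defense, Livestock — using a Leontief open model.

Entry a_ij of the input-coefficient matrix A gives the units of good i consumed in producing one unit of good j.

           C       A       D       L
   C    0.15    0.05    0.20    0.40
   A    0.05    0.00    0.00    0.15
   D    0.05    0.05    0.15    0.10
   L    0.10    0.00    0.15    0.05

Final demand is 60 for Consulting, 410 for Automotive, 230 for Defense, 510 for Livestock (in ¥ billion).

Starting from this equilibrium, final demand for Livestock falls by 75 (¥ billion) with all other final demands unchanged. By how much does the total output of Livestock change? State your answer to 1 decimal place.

I − A =
  [   0.85    -0.05    -0.20    -0.40]
  [  -0.05     1.00     0.00    -0.15]
  [  -0.05    -0.05     0.85    -0.10]
  [  -0.10     0.00    -0.15     0.95]
Compute the cofactors C_ij = (−1)^(i+j)·(3×3 minor ij) of I−A; the adjugate is their transpose:
adj(I−A) = Cᵀ =
  [ 0.791375   0.052125   0.251125   0.367875]
  [ 0.053500   0.625125   0.034625   0.124875]
  [ 0.060625   0.041250   0.764375   0.112500]
  [ 0.092875   0.012000   0.147125   0.709875]
det(I−A) = Σ_j (I−A)_1j·C_1j = (0.85)(0.791375) + (-0.05)(0.053500) + (-0.20)(0.060625) + (-0.40)(0.092875) = 0.62071875
(I − A)⁻¹ = adj(I−A) / det(I−A) ≈
  [   1.2749     0.0840     0.4046     0.5927]
  [   0.0862     1.0071     0.0558     0.2012]
  [   0.0977     0.0665     1.2314     0.1812]
  [   0.1496     0.0193     0.2370     1.1436]
Δx = (I − A)⁻¹ Δd with Δd having -75 in the Livestock component and 0 elsewhere.
So Δx_L = L_LL · (-75), where L_LL = adj(I−A)_LL / det(I−A) = 0.709875 / 0.62071875.
Δx_L = 0.709875 × (-75) / 0.62071875 = -53.240625 / 0.62071875 ≈ -85.8.

Δx_L = -85.8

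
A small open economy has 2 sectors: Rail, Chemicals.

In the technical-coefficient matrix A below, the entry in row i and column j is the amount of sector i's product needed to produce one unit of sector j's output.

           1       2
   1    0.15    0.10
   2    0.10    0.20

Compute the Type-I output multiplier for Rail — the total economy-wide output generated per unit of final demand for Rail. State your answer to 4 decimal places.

m_1 = 1.3433

I − A =
  [   0.85    -0.10]
  [  -0.10     0.80]
det(I−A) = (0.85)(0.80) − (-0.10)(-0.10) = 0.6700
adj(I−A) = [[0.80, 0.10], [0.10, 0.85]]
(I − A)⁻¹ = adj(I−A) / det(I−A) ≈
  [   1.19403     0.14925]
  [   0.14925     1.26866]
The output multiplier for sector j is the column-j sum of the Leontief inverse (I − A)⁻¹ = adj(I−A) / det(I−A).
Column 1 of adj(I−A): (0.80, 0.10); det(I−A) = 0.6700.
m_1 = (0.80 + 0.10) / 0.6700 = 0.90 / 0.6700 ≈ 1.3433.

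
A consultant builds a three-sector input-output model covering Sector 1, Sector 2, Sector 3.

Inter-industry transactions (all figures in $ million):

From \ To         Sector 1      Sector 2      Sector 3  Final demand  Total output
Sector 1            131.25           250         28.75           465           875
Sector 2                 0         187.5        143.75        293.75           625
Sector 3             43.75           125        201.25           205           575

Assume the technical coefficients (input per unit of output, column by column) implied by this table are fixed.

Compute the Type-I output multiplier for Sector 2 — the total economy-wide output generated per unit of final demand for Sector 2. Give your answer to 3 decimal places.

Technical coefficients a_ij = z_ij / X_j:
  a_11 = 131.25/875 = 0.15, a_21 = 0/875 = 0.00, a_31 = 43.75/875 = 0.05
  a_12 = 250/625 = 0.40, a_22 = 187.5/625 = 0.30, a_32 = 125/625 = 0.20
  a_13 = 28.75/575 = 0.05, a_23 = 143.75/575 = 0.25, a_33 = 201.25/575 = 0.35
I − A =
  [   0.85    -0.40    -0.05]
  [   0.00     0.70    -0.25]
  [  -0.05    -0.20     0.65]
Cofactors of I−A, C_ij = (−1)^(i+j)·(minor ij) (rows/columns in the sector order above):
  C_11 = (0.70)(0.65) − (-0.25)(-0.20) = 0.4050
  C_12 = −[(0.00)(0.65) − (-0.25)(-0.05)] = 0.0125
  C_13 = (0.00)(-0.20) − (0.70)(-0.05) = 0.0350
  C_21 = −[(-0.40)(0.65) − (-0.05)(-0.20)] = 0.2700
  C_22 = (0.85)(0.65) − (-0.05)(-0.05) = 0.5500
  C_23 = −[(0.85)(-0.20) − (-0.40)(-0.05)] = 0.1900
  C_31 = (-0.40)(-0.25) − (-0.05)(0.70) = 0.1350
  C_32 = −[(0.85)(-0.25) − (-0.05)(0.00)] = 0.2125
  C_33 = (0.85)(0.70) − (-0.40)(0.00) = 0.5950
det(I−A) = Σ_j (I−A)_1j·C_1j = (0.85)(0.4050) + (-0.40)(0.0125) + (-0.05)(0.0350) = 0.3375
adj(I−A) = Cᵀ =
  [ 0.4050   0.2700   0.1350]
  [ 0.0125   0.5500   0.2125]
  [ 0.0350   0.1900   0.5950]
(I − A)⁻¹ = adj(I−A) / det(I−A) ≈
  [   1.2000     0.8000     0.4000]
  [   0.0370     1.6296     0.6296]
  [   0.1037     0.5630     1.7630]
The output multiplier for sector j is the column-j sum of the Leontief inverse (I − A)⁻¹ = adj(I−A) / det(I−A).
Column 2 of adj(I−A): (0.2700, 0.5500, 0.1900); det(I−A) = 0.3375.
m_2 = (0.2700 + 0.5500 + 0.1900) / 0.3375 = 1.01 / 0.3375 ≈ 2.993.

m_2 = 2.993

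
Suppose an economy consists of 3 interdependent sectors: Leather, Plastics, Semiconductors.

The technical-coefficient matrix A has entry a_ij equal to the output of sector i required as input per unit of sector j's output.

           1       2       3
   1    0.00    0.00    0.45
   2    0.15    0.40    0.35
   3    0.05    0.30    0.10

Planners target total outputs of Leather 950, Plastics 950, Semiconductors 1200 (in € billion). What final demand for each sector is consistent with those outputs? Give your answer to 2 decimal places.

I − A =
  [   1.00     0.00    -0.45]
  [  -0.15     0.60    -0.35]
  [  -0.05    -0.30     0.90]
d = (I − A) x:
  d_1 = (+1.00)·950 + (+0.00)·950 + (-0.45)·1200 = 410.00
  d_2 = (-0.15)·950 + (+0.60)·950 + (-0.35)·1200 = 7.50
  d_3 = (-0.05)·950 + (-0.30)·950 + (+0.90)·1200 = 747.50

d_1 = 410.00, d_2 = 7.50, d_3 = 747.50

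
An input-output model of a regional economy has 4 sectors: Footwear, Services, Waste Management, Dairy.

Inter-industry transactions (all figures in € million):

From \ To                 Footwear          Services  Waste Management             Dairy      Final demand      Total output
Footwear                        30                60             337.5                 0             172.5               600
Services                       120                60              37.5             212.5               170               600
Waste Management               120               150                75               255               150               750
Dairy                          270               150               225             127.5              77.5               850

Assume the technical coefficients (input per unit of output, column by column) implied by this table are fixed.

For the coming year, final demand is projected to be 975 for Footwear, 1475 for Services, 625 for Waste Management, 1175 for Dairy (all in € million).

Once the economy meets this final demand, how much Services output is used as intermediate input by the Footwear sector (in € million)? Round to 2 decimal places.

z_SF = 779.26

Technical coefficients a_ij = z_ij / X_j:
  a_FF = 30/600 = 0.05, a_SF = 120/600 = 0.20, a_WF = 120/600 = 0.20, a_DF = 270/600 = 0.45
  a_FS = 60/600 = 0.10, a_SS = 60/600 = 0.10, a_WS = 150/600 = 0.25, a_DS = 150/600 = 0.25
  a_FW = 337.5/750 = 0.45, a_SW = 37.5/750 = 0.05, a_WW = 75/750 = 0.10, a_DW = 225/750 = 0.30
  a_FD = 0/850 = 0.00, a_SD = 212.5/850 = 0.25, a_WD = 255/850 = 0.30, a_DD = 127.5/850 = 0.15
I − A =
  [   0.95    -0.10    -0.45     0.00]
  [  -0.20     0.90    -0.05    -0.25]
  [  -0.20    -0.25     0.90    -0.30]
  [  -0.45    -0.25    -0.30     0.85]
Compute the cofactors C_ij = (−1)^(i+j)·(3×3 minor ij) of I−A; the adjugate is their transpose:
adj(I−A) = Cᵀ =
  [ 0.518125   0.196875   0.327875   0.173625]
  [ 0.266500   0.504000   0.238750   0.232500]
  [ 0.347625   0.303625   0.639125   0.314875]
  [ 0.475375   0.359625   0.469375   0.635125]
det(I−A) = Σ_j (I−A)_1j·C_1j = (0.95)(0.518125) + (-0.10)(0.266500) + (-0.45)(0.347625) + (0.00)(0.475375) = 0.3091375
(I − A)⁻¹ = adj(I−A) / det(I−A) ≈
  [   1.6760     0.6369     1.0606     0.5616]
  [   0.8621     1.6303     0.7723     0.7521]
  [   1.1245     0.9822     2.0674     1.0186]
  [   1.5377     1.1633     1.5183     2.0545]
First solve x = (I − A)⁻¹ d = adj(I−A)·d / det(I−A); in particular x_F = (0.518125·975 + 0.196875·1475 + 0.327875·625 + 0.173625·1175) / 0.3091375 = 1204.49375 / 0.3091375 ≈ 3896.3042.
Intermediate flow from S to F: z_SF = a_SF · x_F = 0.20 × 1204.49375 / 0.3091375 = 240.89875 / 0.3091375 ≈ 779.26.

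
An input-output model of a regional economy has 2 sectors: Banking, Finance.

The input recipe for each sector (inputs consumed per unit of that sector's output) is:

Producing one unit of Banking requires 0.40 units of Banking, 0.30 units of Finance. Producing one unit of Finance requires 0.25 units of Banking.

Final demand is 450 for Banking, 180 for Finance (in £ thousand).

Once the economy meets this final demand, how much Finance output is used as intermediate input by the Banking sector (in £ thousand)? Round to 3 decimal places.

z_21 = 282.857

I − A =
  [   0.60    -0.25]
  [  -0.30     1.00]
det(I−A) = (0.60)(1.00) − (-0.25)(-0.30) = 0.5250
adj(I−A) = [[1.00, 0.25], [0.30, 0.60]]
(I − A)⁻¹ = adj(I−A) / det(I−A) ≈
  [   1.9048     0.4762]
  [   0.5714     1.1429]
First solve x = (I − A)⁻¹ d = adj(I−A)·d / det(I−A); in particular x_1 = (1.00·450 + 0.25·180) / 0.5250 = 495.00 / 0.5250 ≈ 942.85714.
Intermediate flow from 2 to 1: z_21 = a_21 · x_1 = 0.30 × 495.00 / 0.5250 = 148.50 / 0.5250 ≈ 282.857.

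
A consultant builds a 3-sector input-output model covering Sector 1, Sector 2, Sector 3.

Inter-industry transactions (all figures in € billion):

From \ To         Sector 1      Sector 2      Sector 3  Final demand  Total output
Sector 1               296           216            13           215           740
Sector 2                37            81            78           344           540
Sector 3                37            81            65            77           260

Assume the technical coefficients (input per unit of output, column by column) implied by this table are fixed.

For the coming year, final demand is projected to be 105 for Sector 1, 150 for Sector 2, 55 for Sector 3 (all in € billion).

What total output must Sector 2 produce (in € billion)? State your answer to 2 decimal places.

Technical coefficients a_ij = z_ij / X_j:
  a_11 = 296/740 = 0.40, a_21 = 37/740 = 0.05, a_31 = 37/740 = 0.05
  a_12 = 216/540 = 0.40, a_22 = 81/540 = 0.15, a_32 = 81/540 = 0.15
  a_13 = 13/260 = 0.05, a_23 = 78/260 = 0.30, a_33 = 65/260 = 0.25
I − A =
  [   0.60    -0.40    -0.05]
  [  -0.05     0.85    -0.30]
  [  -0.05    -0.15     0.75]
Cofactors of I−A, C_ij = (−1)^(i+j)·(minor ij) (rows/columns in the sector order above):
  C_11 = (0.85)(0.75) − (-0.30)(-0.15) = 0.5925
  C_12 = −[(-0.05)(0.75) − (-0.30)(-0.05)] = 0.0525
  C_13 = (-0.05)(-0.15) − (0.85)(-0.05) = 0.0500
  C_21 = −[(-0.40)(0.75) − (-0.05)(-0.15)] = 0.3075
  C_22 = (0.60)(0.75) − (-0.05)(-0.05) = 0.4475
  C_23 = −[(0.60)(-0.15) − (-0.40)(-0.05)] = 0.1100
  C_31 = (-0.40)(-0.30) − (-0.05)(0.85) = 0.1625
  C_32 = −[(0.60)(-0.30) − (-0.05)(-0.05)] = 0.1825
  C_33 = (0.60)(0.85) − (-0.40)(-0.05) = 0.4900
det(I−A) = Σ_j (I−A)_1j·C_1j = (0.60)(0.5925) + (-0.40)(0.0525) + (-0.05)(0.0500) = 0.3320
adj(I−A) = Cᵀ =
  [ 0.5925   0.3075   0.1625]
  [ 0.0525   0.4475   0.1825]
  [ 0.0500   0.1100   0.4900]
(I − A)⁻¹ = adj(I−A) / det(I−A) ≈
  [   1.7846     0.9262     0.4895]
  [   0.1581     1.3479     0.5497]
  [   0.1506     0.3313     1.4759]
x = (I − A)⁻¹ d = adj(I−A)·d / det(I−A), with det(I−A) = 0.3320:
  x_1 = (0.5925·105 + 0.3075·150 + 0.1625·55) / 0.3320 = 117.275 / 0.3320 ≈ 353.24
  x_2 = (0.0525·105 + 0.4475·150 + 0.1825·55) / 0.3320 = 82.675 / 0.3320 ≈ 249.02
  x_3 = (0.0500·105 + 0.1100·150 + 0.4900·55) / 0.3320 = 48.70 / 0.3320 ≈ 146.69

x_2 = 249.02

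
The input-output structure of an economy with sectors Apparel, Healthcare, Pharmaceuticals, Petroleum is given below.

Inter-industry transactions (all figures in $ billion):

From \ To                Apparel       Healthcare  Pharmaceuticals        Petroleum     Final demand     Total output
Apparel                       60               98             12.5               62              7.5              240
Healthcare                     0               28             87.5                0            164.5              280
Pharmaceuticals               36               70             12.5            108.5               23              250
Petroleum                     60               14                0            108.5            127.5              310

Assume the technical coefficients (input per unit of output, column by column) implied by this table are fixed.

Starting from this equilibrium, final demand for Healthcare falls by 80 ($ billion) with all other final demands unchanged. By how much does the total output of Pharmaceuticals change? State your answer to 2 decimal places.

Δx_3 = -50.39

Technical coefficients a_ij = z_ij / X_j:
  a_11 = 60/240 = 0.25, a_21 = 0/240 = 0.00, a_31 = 36/240 = 0.15, a_41 = 60/240 = 0.25
  a_12 = 98/280 = 0.35, a_22 = 28/280 = 0.10, a_32 = 70/280 = 0.25, a_42 = 14/280 = 0.05
  a_13 = 12.5/250 = 0.05, a_23 = 87.5/250 = 0.35, a_33 = 12.5/250 = 0.05, a_43 = 0/250 = 0.00
  a_14 = 62/310 = 0.20, a_24 = 0/310 = 0.00, a_34 = 108.5/310 = 0.35, a_44 = 108.5/310 = 0.35
I − A =
  [   0.75    -0.35    -0.05    -0.20]
  [   0.00     0.90    -0.35     0.00]
  [  -0.15    -0.25     0.95    -0.35]
  [  -0.25    -0.05     0.00     0.65]
Compute the cofactors C_ij = (−1)^(i+j)·(3×3 minor ij) of I−A; the adjugate is their transpose:
adj(I−A) = Cᵀ =
  [ 0.492750   0.234625   0.112375   0.212125]
  [ 0.064750   0.406375   0.153125   0.102375]
  [ 0.166500   0.188750   0.393750   0.263250]
  [ 0.194500   0.121500   0.055000   0.550500]
det(I−A) = Σ_j (I−A)_1j·C_1j = (0.75)(0.492750) + (-0.35)(0.064750) + (-0.05)(0.166500) + (-0.20)(0.194500) = 0.299675
(I − A)⁻¹ = adj(I−A) / det(I−A) ≈
  [   1.6443     0.7829     0.3750     0.7079]
  [   0.2161     1.3561     0.5110     0.3416]
  [   0.5556     0.6298     1.3139     0.8785]
  [   0.6490     0.4054     0.1835     1.8370]
Δx = (I − A)⁻¹ Δd with Δd having -80 in the Healthcare component and 0 elsewhere.
So Δx_3 = L_32 · (-80), where L_32 = adj(I−A)_32 / det(I−A) = 0.188750 / 0.299675.
Δx_3 = 0.188750 × (-80) / 0.299675 = -15.10 / 0.299675 ≈ -50.39.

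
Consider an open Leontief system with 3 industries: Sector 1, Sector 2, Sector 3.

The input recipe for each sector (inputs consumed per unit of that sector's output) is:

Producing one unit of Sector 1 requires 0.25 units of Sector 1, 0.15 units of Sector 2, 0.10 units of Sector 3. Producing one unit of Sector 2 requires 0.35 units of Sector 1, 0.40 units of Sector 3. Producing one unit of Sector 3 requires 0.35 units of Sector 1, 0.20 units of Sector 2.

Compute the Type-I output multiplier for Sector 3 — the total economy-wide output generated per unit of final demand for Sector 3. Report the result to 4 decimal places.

m_3 = 2.2977

I − A =
  [   0.75    -0.35    -0.35]
  [  -0.15     1.00    -0.20]
  [  -0.10    -0.40     1.00]
Cofactors of I−A, C_ij = (−1)^(i+j)·(minor ij) (rows/columns in the sector order above):
  C_11 = (1.00)(1.00) − (-0.20)(-0.40) = 0.9200
  C_12 = −[(-0.15)(1.00) − (-0.20)(-0.10)] = 0.1700
  C_13 = (-0.15)(-0.40) − (1.00)(-0.10) = 0.1600
  C_21 = −[(-0.35)(1.00) − (-0.35)(-0.40)] = 0.4900
  C_22 = (0.75)(1.00) − (-0.35)(-0.10) = 0.7150
  C_23 = −[(0.75)(-0.40) − (-0.35)(-0.10)] = 0.3350
  C_31 = (-0.35)(-0.20) − (-0.35)(1.00) = 0.4200
  C_32 = −[(0.75)(-0.20) − (-0.35)(-0.15)] = 0.2025
  C_33 = (0.75)(1.00) − (-0.35)(-0.15) = 0.6975
det(I−A) = Σ_j (I−A)_1j·C_1j = (0.75)(0.9200) + (-0.35)(0.1700) + (-0.35)(0.1600) = 0.5745
adj(I−A) = Cᵀ =
  [ 0.9200   0.4900   0.4200]
  [ 0.1700   0.7150   0.2025]
  [ 0.1600   0.3350   0.6975]
(I − A)⁻¹ = adj(I−A) / det(I−A) ≈
  [   1.60139     0.85292     0.73107]
  [   0.29591     1.24456     0.35248]
  [   0.27850     0.58312     1.21410]
The output multiplier for sector j is the column-j sum of the Leontief inverse (I − A)⁻¹ = adj(I−A) / det(I−A).
Column 3 of adj(I−A): (0.4200, 0.2025, 0.6975); det(I−A) = 0.5745.
m_3 = (0.4200 + 0.2025 + 0.6975) / 0.5745 = 1.32 / 0.5745 ≈ 2.2977.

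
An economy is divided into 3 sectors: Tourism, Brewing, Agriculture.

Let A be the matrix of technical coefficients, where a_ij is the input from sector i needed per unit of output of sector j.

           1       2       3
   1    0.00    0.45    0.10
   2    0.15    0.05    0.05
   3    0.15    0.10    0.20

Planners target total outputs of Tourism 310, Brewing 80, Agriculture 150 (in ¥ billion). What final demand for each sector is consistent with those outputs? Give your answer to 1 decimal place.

I − A =
  [   1.00    -0.45    -0.10]
  [  -0.15     0.95    -0.05]
  [  -0.15    -0.10     0.80]
d = (I − A) x:
  d_1 = (+1.00)·310 + (-0.45)·80 + (-0.10)·150 = 259.0
  d_2 = (-0.15)·310 + (+0.95)·80 + (-0.05)·150 = 22.0
  d_3 = (-0.15)·310 + (-0.10)·80 + (+0.80)·150 = 65.5

d_1 = 259.0, d_2 = 22.0, d_3 = 65.5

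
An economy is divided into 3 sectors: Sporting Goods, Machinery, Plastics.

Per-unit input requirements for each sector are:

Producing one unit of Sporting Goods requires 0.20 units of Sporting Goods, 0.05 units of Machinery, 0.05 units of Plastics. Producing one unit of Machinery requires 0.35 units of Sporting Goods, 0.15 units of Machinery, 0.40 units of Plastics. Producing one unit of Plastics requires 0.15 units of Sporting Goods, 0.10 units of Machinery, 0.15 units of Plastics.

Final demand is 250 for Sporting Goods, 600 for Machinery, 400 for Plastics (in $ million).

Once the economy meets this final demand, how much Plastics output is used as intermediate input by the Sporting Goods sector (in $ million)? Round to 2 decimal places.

I − A =
  [   0.80    -0.35    -0.15]
  [  -0.05     0.85    -0.10]
  [  -0.05    -0.40     0.85]
Cofactors of I−A, C_ij = (−1)^(i+j)·(minor ij) (rows/columns in the sector order above):
  C_11 = (0.85)(0.85) − (-0.10)(-0.40) = 0.6825
  C_12 = −[(-0.05)(0.85) − (-0.10)(-0.05)] = 0.0475
  C_13 = (-0.05)(-0.40) − (0.85)(-0.05) = 0.0625
  C_21 = −[(-0.35)(0.85) − (-0.15)(-0.40)] = 0.3575
  C_22 = (0.80)(0.85) − (-0.15)(-0.05) = 0.6725
  C_23 = −[(0.80)(-0.40) − (-0.35)(-0.05)] = 0.3375
  C_31 = (-0.35)(-0.10) − (-0.15)(0.85) = 0.1625
  C_32 = −[(0.80)(-0.10) − (-0.15)(-0.05)] = 0.0875
  C_33 = (0.80)(0.85) − (-0.35)(-0.05) = 0.6625
det(I−A) = Σ_j (I−A)_1j·C_1j = (0.80)(0.6825) + (-0.35)(0.0475) + (-0.15)(0.0625) = 0.5200
adj(I−A) = Cᵀ =
  [ 0.6825   0.3575   0.1625]
  [ 0.0475   0.6725   0.0875]
  [ 0.0625   0.3375   0.6625]
(I − A)⁻¹ = adj(I−A) / det(I−A) ≈
  [   1.3125     0.6875     0.3125]
  [   0.0913     1.2933     0.1683]
  [   0.1202     0.6490     1.2740]
First solve x = (I − A)⁻¹ d = adj(I−A)·d / det(I−A); in particular x_S = (0.6825·250 + 0.3575·600 + 0.1625·400) / 0.5200 = 450.125 / 0.5200 = 865.6250.
Intermediate flow from P to S: z_PS = a_PS · x_S = 0.05 × 450.125 / 0.5200 = 22.50625 / 0.5200 ≈ 43.28.

z_PS = 43.28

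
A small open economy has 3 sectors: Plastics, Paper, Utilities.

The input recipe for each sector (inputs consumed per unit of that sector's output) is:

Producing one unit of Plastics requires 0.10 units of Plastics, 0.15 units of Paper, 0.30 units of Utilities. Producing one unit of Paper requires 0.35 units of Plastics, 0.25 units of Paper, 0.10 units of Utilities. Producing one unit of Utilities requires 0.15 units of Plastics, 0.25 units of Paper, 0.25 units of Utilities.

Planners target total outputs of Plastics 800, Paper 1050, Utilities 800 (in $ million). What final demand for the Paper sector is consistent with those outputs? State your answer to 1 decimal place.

I − A =
  [   0.90    -0.35    -0.15]
  [  -0.15     0.75    -0.25]
  [  -0.30    -0.10     0.75]
d = (I − A) x:
  d_1 = (+0.90)·800 + (-0.35)·1050 + (-0.15)·800 = 232.5
  d_2 = (-0.15)·800 + (+0.75)·1050 + (-0.25)·800 = 467.5
  d_3 = (-0.30)·800 + (-0.10)·1050 + (+0.75)·800 = 255.0

d_2 = 467.5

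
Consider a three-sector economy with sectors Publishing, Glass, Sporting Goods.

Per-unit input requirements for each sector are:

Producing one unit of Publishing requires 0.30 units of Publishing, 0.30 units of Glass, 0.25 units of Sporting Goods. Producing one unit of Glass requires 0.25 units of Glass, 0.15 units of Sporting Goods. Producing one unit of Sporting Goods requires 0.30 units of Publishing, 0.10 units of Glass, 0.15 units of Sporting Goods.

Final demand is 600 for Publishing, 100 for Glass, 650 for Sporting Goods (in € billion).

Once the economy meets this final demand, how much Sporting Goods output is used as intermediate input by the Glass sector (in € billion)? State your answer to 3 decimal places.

I − A =
  [   0.70     0.00    -0.30]
  [  -0.30     0.75    -0.10]
  [  -0.25    -0.15     0.85]
Cofactors of I−A, C_ij = (−1)^(i+j)·(minor ij) (rows/columns in the sector order above):
  C_11 = (0.75)(0.85) − (-0.10)(-0.15) = 0.6225
  C_12 = −[(-0.30)(0.85) − (-0.10)(-0.25)] = 0.2800
  C_13 = (-0.30)(-0.15) − (0.75)(-0.25) = 0.2325
  C_21 = −[(0.00)(0.85) − (-0.30)(-0.15)] = 0.0450
  C_22 = (0.70)(0.85) − (-0.30)(-0.25) = 0.5200
  C_23 = −[(0.70)(-0.15) − (0.00)(-0.25)] = 0.1050
  C_31 = (0.00)(-0.10) − (-0.30)(0.75) = 0.2250
  C_32 = −[(0.70)(-0.10) − (-0.30)(-0.30)] = 0.1600
  C_33 = (0.70)(0.75) − (0.00)(-0.30) = 0.5250
det(I−A) = Σ_j (I−A)_1j·C_1j = (0.70)(0.6225) + (0.00)(0.2800) + (-0.30)(0.2325) = 0.3660
adj(I−A) = Cᵀ =
  [ 0.6225   0.0450   0.2250]
  [ 0.2800   0.5200   0.1600]
  [ 0.2325   0.1050   0.5250]
(I − A)⁻¹ = adj(I−A) / det(I−A) ≈
  [   1.7008     0.1230     0.6148]
  [   0.7650     1.4208     0.4372]
  [   0.6352     0.2869     1.4344]
First solve x = (I − A)⁻¹ d = adj(I−A)·d / det(I−A); in particular x_2 = (0.2800·600 + 0.5200·100 + 0.1600·650) / 0.3660 = 324.00 / 0.3660 ≈ 885.24590.
Intermediate flow from 3 to 2: z_32 = a_32 · x_2 = 0.15 × 324.00 / 0.3660 = 48.60 / 0.3660 ≈ 132.787.

z_32 = 132.787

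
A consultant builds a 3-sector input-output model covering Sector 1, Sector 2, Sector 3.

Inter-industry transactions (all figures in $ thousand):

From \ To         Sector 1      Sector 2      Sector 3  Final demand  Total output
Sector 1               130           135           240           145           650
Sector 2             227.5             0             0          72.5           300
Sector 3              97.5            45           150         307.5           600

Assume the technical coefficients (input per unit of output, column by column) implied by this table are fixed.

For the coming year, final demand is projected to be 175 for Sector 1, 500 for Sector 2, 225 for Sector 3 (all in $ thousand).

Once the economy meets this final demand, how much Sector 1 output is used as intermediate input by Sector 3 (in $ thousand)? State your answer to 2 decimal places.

Technical coefficients a_ij = z_ij / X_j:
  a_11 = 130/650 = 0.20, a_21 = 227.5/650 = 0.35, a_31 = 97.5/650 = 0.15
  a_12 = 135/300 = 0.45, a_22 = 0/300 = 0.00, a_32 = 45/300 = 0.15
  a_13 = 240/600 = 0.40, a_23 = 0/600 = 0.00, a_33 = 150/600 = 0.25
I − A =
  [   0.80    -0.45    -0.40]
  [  -0.35     1.00     0.00]
  [  -0.15    -0.15     0.75]
Cofactors of I−A, C_ij = (−1)^(i+j)·(minor ij) (rows/columns in the sector order above):
  C_11 = (1.00)(0.75) − (0.00)(-0.15) = 0.7500
  C_12 = −[(-0.35)(0.75) − (0.00)(-0.15)] = 0.2625
  C_13 = (-0.35)(-0.15) − (1.00)(-0.15) = 0.2025
  C_21 = −[(-0.45)(0.75) − (-0.40)(-0.15)] = 0.3975
  C_22 = (0.80)(0.75) − (-0.40)(-0.15) = 0.5400
  C_23 = −[(0.80)(-0.15) − (-0.45)(-0.15)] = 0.1875
  C_31 = (-0.45)(0.00) − (-0.40)(1.00) = 0.4000
  C_32 = −[(0.80)(0.00) − (-0.40)(-0.35)] = 0.1400
  C_33 = (0.80)(1.00) − (-0.45)(-0.35) = 0.6425
det(I−A) = Σ_j (I−A)_1j·C_1j = (0.80)(0.7500) + (-0.45)(0.2625) + (-0.40)(0.2025) = 0.400875
adj(I−A) = Cᵀ =
  [ 0.7500   0.3975   0.4000]
  [ 0.2625   0.5400   0.1400]
  [ 0.2025   0.1875   0.6425]
(I − A)⁻¹ = adj(I−A) / det(I−A) ≈
  [   1.8709     0.9916     0.9978]
  [   0.6548     1.3471     0.3492]
  [   0.5051     0.4677     1.6027]
First solve x = (I − A)⁻¹ d = adj(I−A)·d / det(I−A); in particular x_3 = (0.2025·175 + 0.1875·500 + 0.6425·225) / 0.400875 = 273.75 / 0.400875 ≈ 682.8812.
Intermediate flow from 1 to 3: z_13 = a_13 · x_3 = 0.40 × 273.75 / 0.400875 = 109.50 / 0.400875 ≈ 273.15.

z_13 = 273.15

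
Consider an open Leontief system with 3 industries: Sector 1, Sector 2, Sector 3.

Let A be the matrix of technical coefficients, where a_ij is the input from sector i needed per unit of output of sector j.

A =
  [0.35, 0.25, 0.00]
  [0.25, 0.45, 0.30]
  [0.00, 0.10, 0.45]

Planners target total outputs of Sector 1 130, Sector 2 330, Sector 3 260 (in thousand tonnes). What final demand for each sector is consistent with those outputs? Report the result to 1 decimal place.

I − A =
  [   0.65    -0.25     0.00]
  [  -0.25     0.55    -0.30]
  [   0.00    -0.10     0.55]
d = (I − A) x:
  d_1 = (+0.65)·130 + (-0.25)·330 + (+0.00)·260 = 2.0
  d_2 = (-0.25)·130 + (+0.55)·330 + (-0.30)·260 = 71.0
  d_3 = (+0.00)·130 + (-0.10)·330 + (+0.55)·260 = 110.0

d_1 = 2.0, d_2 = 71.0, d_3 = 110.0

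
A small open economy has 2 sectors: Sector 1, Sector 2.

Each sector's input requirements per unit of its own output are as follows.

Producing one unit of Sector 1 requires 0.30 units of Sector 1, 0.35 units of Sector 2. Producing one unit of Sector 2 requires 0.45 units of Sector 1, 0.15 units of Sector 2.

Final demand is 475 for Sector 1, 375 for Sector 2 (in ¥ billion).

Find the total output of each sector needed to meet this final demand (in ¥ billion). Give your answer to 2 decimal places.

x_1 = 1308.57, x_2 = 980.00

I − A =
  [   0.70    -0.45]
  [  -0.35     0.85]
det(I−A) = (0.70)(0.85) − (-0.45)(-0.35) = 0.4375
adj(I−A) = [[0.85, 0.45], [0.35, 0.70]]
(I − A)⁻¹ = adj(I−A) / det(I−A) ≈
  [   1.9429     1.0286]
  [   0.8000     1.6000]
x = (I − A)⁻¹ d = adj(I−A)·d / det(I−A), with det(I−A) = 0.4375:
  x_1 = (0.85·475 + 0.45·375) / 0.4375 = 572.50 / 0.4375 ≈ 1308.57
  x_2 = (0.35·475 + 0.70·375) / 0.4375 = 428.75 / 0.4375 = 980.00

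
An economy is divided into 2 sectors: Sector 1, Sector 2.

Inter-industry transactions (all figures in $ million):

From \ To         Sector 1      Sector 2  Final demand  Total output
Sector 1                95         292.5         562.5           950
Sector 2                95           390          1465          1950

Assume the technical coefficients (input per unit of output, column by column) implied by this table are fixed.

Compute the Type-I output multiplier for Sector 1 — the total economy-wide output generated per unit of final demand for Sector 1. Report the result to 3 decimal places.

m_1 = 1.277

Technical coefficients a_ij = z_ij / X_j:
  a_11 = 95/950 = 0.10, a_21 = 95/950 = 0.10
  a_12 = 292.5/1950 = 0.15, a_22 = 390/1950 = 0.20
I − A =
  [   0.90    -0.15]
  [  -0.10     0.80]
det(I−A) = (0.90)(0.80) − (-0.15)(-0.10) = 0.7050
adj(I−A) = [[0.80, 0.15], [0.10, 0.90]]
(I − A)⁻¹ = adj(I−A) / det(I−A) ≈
  [   1.1348     0.2128]
  [   0.1418     1.2766]
The output multiplier for sector j is the column-j sum of the Leontief inverse (I − A)⁻¹ = adj(I−A) / det(I−A).
Column 1 of adj(I−A): (0.80, 0.10); det(I−A) = 0.7050.
m_1 = (0.80 + 0.10) / 0.7050 = 0.90 / 0.7050 ≈ 1.277.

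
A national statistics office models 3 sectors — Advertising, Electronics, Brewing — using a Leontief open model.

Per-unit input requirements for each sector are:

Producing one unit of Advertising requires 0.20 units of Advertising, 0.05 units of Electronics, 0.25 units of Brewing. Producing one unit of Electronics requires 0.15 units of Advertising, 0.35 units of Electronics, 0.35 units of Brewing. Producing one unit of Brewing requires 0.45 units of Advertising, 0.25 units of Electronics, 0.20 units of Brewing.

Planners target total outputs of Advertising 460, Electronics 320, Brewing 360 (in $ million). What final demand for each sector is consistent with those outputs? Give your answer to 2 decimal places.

d_A = 158.00, d_E = 95.00, d_B = 61.00

I − A =
  [   0.80    -0.15    -0.45]
  [  -0.05     0.65    -0.25]
  [  -0.25    -0.35     0.80]
d = (I − A) x:
  d_A = (+0.80)·460 + (-0.15)·320 + (-0.45)·360 = 158.00
  d_E = (-0.05)·460 + (+0.65)·320 + (-0.25)·360 = 95.00
  d_B = (-0.25)·460 + (-0.35)·320 + (+0.80)·360 = 61.00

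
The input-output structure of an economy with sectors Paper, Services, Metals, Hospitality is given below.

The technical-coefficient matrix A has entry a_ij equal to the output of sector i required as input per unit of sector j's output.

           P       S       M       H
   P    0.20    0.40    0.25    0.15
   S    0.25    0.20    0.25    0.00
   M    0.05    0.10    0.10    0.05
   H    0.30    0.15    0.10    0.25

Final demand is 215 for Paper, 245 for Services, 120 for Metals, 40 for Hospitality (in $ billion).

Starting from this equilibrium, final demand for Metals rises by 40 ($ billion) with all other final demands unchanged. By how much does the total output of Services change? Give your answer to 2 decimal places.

I − A =
  [   0.80    -0.40    -0.25    -0.15]
  [  -0.25     0.80    -0.25     0.00]
  [  -0.05    -0.10     0.90    -0.05]
  [  -0.30    -0.15    -0.10     0.75]
Compute the cofactors C_ij = (−1)^(i+j)·(3×3 minor ij) of I−A; the adjugate is their transpose:
adj(I−A) = Cᵀ =
  [ 0.515375   0.310375   0.242625   0.119250]
  [ 0.180625   0.481625   0.189375   0.048750]
  [ 0.062625   0.083625   0.363375   0.036750]
  [ 0.250625   0.231625   0.183375   0.444750]
det(I−A) = Σ_j (I−A)_1j·C_1j = (0.80)(0.515375) + (-0.40)(0.180625) + (-0.25)(0.062625) + (-0.15)(0.250625) = 0.2868
(I − A)⁻¹ = adj(I−A) / det(I−A) ≈
  [   1.7970     1.0822     0.8460     0.4158]
  [   0.6298     1.6793     0.6603     0.1700]
  [   0.2184     0.2916     1.2670     0.1281]
  [   0.8739     0.8076     0.6394     1.5507]
Δx = (I − A)⁻¹ Δd with Δd having +40 in the Metals component and 0 elsewhere.
So Δx_S = L_SM · (+40), where L_SM = adj(I−A)_SM / det(I−A) = 0.189375 / 0.2868.
Δx_S = 0.189375 × (+40) / 0.2868 = 7.575 / 0.2868 ≈ 26.41.

Δx_S = 26.41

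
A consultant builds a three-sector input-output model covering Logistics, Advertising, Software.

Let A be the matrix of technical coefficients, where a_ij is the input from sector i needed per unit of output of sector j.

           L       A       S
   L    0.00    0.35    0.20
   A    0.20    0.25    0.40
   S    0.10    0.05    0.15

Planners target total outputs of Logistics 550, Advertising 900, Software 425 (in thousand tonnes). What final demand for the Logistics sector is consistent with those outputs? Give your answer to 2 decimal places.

d_L = 150.00

I − A =
  [   1.00    -0.35    -0.20]
  [  -0.20     0.75    -0.40]
  [  -0.10    -0.05     0.85]
d = (I − A) x:
  d_L = (+1.00)·550 + (-0.35)·900 + (-0.20)·425 = 150.00
  d_A = (-0.20)·550 + (+0.75)·900 + (-0.40)·425 = 395.00
  d_S = (-0.10)·550 + (-0.05)·900 + (+0.85)·425 = 261.25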